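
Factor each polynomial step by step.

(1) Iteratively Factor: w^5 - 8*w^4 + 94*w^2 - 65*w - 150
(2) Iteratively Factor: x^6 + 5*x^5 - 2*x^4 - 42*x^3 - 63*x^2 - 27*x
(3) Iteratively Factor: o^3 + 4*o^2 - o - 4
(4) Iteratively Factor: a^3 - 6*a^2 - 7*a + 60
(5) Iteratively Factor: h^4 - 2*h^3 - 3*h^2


(1) = (w - 5)*(w^4 - 3*w^3 - 15*w^2 + 19*w + 30) = (w - 5)*(w + 1)*(w^3 - 4*w^2 - 11*w + 30) = (w - 5)*(w - 2)*(w + 1)*(w^2 - 2*w - 15) = (w - 5)^2*(w - 2)*(w + 1)*(w + 3)
(2) = (x + 3)*(x^5 + 2*x^4 - 8*x^3 - 18*x^2 - 9*x) = (x + 3)^2*(x^4 - x^3 - 5*x^2 - 3*x) = (x - 3)*(x + 3)^2*(x^3 + 2*x^2 + x) = x*(x - 3)*(x + 3)^2*(x^2 + 2*x + 1) = x*(x - 3)*(x + 1)*(x + 3)^2*(x + 1)
(3) = (o + 4)*(o^2 - 1) = (o + 1)*(o + 4)*(o - 1)
(4) = (a - 4)*(a^2 - 2*a - 15) = (a - 5)*(a - 4)*(a + 3)
(5) = (h + 1)*(h^3 - 3*h^2) = (h - 3)*(h + 1)*(h^2) = h*(h - 3)*(h + 1)*(h)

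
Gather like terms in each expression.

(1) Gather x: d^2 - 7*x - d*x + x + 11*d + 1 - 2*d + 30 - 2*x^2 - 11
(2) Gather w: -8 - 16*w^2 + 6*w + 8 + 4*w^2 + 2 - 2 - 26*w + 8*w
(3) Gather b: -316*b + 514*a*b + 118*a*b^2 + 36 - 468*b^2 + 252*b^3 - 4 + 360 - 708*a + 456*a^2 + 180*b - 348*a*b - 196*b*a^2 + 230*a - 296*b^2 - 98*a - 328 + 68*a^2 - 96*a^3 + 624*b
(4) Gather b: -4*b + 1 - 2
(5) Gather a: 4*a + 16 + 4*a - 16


(1) = d^2 + 9*d - 2*x^2 + x*(-d - 6) + 20
(2) = -12*w^2 - 12*w
(3) = -96*a^3 + 524*a^2 - 576*a + 252*b^3 + b^2*(118*a - 764) + b*(-196*a^2 + 166*a + 488) + 64
(4) = -4*b - 1
(5) = 8*a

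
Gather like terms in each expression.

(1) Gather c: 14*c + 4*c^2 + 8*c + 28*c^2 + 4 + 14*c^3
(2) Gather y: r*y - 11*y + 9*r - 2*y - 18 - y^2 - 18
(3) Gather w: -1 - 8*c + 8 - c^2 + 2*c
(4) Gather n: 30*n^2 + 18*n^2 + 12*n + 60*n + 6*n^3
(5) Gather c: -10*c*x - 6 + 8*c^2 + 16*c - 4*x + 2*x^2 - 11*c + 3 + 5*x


(1) = 14*c^3 + 32*c^2 + 22*c + 4
(2) = 9*r - y^2 + y*(r - 13) - 36
(3) = -c^2 - 6*c + 7
(4) = 6*n^3 + 48*n^2 + 72*n
(5) = 8*c^2 + c*(5 - 10*x) + 2*x^2 + x - 3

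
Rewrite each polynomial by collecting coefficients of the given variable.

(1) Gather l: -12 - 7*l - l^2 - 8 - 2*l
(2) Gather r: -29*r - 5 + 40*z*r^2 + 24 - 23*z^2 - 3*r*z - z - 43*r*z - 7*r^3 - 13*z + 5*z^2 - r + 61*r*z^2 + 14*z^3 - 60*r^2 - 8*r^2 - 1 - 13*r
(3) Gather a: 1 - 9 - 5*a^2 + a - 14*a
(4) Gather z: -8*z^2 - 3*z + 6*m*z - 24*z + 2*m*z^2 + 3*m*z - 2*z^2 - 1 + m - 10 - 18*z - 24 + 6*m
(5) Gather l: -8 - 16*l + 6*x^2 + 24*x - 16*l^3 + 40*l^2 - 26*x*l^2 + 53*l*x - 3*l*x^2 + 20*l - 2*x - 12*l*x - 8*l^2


(1) = -l^2 - 9*l - 20
(2) = -7*r^3 + r^2*(40*z - 68) + r*(61*z^2 - 46*z - 43) + 14*z^3 - 18*z^2 - 14*z + 18
(3) = -5*a^2 - 13*a - 8
(4) = 7*m + z^2*(2*m - 10) + z*(9*m - 45) - 35
(5) = -16*l^3 + l^2*(32 - 26*x) + l*(-3*x^2 + 41*x + 4) + 6*x^2 + 22*x - 8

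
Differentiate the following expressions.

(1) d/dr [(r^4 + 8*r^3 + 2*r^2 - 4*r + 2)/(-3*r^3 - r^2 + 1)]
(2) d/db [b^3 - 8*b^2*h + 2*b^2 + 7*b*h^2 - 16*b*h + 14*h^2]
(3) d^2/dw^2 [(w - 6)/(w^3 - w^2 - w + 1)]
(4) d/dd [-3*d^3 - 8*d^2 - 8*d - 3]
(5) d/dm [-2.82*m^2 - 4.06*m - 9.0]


(1) = (-3*r^6 - 2*r^5 - 2*r^4 - 20*r^3 + 38*r^2 + 8*r - 4)/(9*r^6 + 6*r^5 + r^4 - 6*r^3 - 2*r^2 + 1)
(2) = 3*b^2 - 16*b*h + 4*b + 7*h^2 - 16*h
(3) = 2*(3*w^3 - 33*w^2 - 19*w - 11)/(w^7 - w^6 - 3*w^5 + 3*w^4 + 3*w^3 - 3*w^2 - w + 1)
(4) = -9*d^2 - 16*d - 8
(5) = -5.64*m - 4.06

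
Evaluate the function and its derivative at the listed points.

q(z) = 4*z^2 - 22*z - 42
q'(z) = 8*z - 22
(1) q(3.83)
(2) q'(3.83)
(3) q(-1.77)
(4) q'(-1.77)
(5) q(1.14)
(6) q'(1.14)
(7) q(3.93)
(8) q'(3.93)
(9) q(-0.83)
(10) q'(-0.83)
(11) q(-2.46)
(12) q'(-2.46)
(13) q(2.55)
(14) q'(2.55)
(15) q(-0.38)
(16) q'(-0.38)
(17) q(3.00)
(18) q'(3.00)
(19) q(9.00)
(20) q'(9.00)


(1) = -67.58
(2) = 8.64
(3) = 9.47
(4) = -36.16
(5) = -61.88
(6) = -12.88
(7) = -66.68
(8) = 9.44
(9) = -20.98
(10) = -28.64
(11) = 36.33
(12) = -41.68
(13) = -72.09
(14) = -1.60
(15) = -33.06
(16) = -25.04
(17) = -72.00
(18) = 2.00
(19) = 84.00
(20) = 50.00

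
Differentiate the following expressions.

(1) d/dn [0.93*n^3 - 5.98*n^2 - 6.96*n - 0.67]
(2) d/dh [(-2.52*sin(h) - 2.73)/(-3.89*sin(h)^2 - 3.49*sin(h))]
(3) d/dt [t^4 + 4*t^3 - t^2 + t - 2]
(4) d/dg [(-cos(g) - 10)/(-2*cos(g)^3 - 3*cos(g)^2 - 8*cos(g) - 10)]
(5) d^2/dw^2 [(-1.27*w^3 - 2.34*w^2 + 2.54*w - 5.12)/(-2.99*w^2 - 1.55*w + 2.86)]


(1) = 2.79*n^2 - 11.96*n - 6.96
(2) = -(0.3610315186 + 0.782234957/sin(h) + 0.3508997429/sin(h)^2)*cos(h)/(0.5573065903*sin(h)^2 + 1.0*sin(h) + 0.4485861183)
(3) = 4*t^3 + 12*t^2 - 2*t + 1
(4) = 4*(4*cos(g)^3 + 63*cos(g)^2 + 60*cos(g) + 70)*sin(g)/(19*cos(g) + 3*cos(2*g) + cos(3*g) + 23)^2
(5) = (-39.282262*w^3 + 360.922068*w^2 + 74.377056*w + 127.928824)/(26.730899*w^6 + 41.571465*w^5 - 55.155633*w^4 - 75.804145*w^3 + 52.757562*w^2 + 38.03514*w - 23.393656)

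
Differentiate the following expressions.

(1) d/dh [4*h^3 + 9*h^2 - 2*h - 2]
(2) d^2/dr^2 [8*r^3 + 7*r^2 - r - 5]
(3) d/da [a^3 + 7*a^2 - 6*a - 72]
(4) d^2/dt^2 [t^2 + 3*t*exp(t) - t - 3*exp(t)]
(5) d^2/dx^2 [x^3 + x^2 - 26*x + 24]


(1) = 12*h^2 + 18*h - 2
(2) = 48*r + 14
(3) = 3*a^2 + 14*a - 6
(4) = 3*t*exp(t) + 3*exp(t) + 2
(5) = 6*x + 2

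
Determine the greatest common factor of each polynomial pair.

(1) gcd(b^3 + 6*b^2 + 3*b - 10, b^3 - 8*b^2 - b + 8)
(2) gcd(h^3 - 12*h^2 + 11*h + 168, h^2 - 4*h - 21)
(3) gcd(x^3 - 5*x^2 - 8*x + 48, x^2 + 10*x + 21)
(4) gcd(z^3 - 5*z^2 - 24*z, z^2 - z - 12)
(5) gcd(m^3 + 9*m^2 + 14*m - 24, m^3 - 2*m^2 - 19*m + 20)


(1) = gcd((b - 1)*(b + 2)*(b + 5), (b - 8)*(b - 1)*(b + 1)) = b - 1
(2) = h^2 - 4*h - 21
(3) = gcd((x - 4)^2*(x + 3), (x + 3)*(x + 7)) = x + 3
(4) = z + 3
(5) = m^2 + 3*m - 4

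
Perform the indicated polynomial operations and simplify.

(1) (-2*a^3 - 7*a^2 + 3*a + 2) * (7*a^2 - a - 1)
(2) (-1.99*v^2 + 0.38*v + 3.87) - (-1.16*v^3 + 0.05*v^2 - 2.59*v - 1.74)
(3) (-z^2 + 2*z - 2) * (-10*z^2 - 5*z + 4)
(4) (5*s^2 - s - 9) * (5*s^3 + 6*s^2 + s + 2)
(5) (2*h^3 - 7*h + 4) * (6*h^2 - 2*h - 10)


(1) = -14*a^5 - 47*a^4 + 30*a^3 + 18*a^2 - 5*a - 2
(2) = 1.16*v^3 - 2.04*v^2 + 2.97*v + 5.61
(3) = 10*z^4 - 15*z^3 + 6*z^2 + 18*z - 8
(4) = 25*s^5 + 25*s^4 - 46*s^3 - 45*s^2 - 11*s - 18
(5) = 12*h^5 - 4*h^4 - 62*h^3 + 38*h^2 + 62*h - 40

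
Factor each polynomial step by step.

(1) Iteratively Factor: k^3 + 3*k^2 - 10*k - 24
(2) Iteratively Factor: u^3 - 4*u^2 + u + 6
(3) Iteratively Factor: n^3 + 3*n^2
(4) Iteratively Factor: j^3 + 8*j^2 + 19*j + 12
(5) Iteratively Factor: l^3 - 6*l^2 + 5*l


(1) = (k - 3)*(k^2 + 6*k + 8) = (k - 3)*(k + 4)*(k + 2)
(2) = (u - 3)*(u^2 - u - 2) = (u - 3)*(u + 1)*(u - 2)
(3) = (n + 3)*(n^2) = n*(n + 3)*(n)
(4) = (j + 1)*(j^2 + 7*j + 12) = (j + 1)*(j + 3)*(j + 4)
(5) = (l - 1)*(l^2 - 5*l) = (l - 5)*(l - 1)*(l)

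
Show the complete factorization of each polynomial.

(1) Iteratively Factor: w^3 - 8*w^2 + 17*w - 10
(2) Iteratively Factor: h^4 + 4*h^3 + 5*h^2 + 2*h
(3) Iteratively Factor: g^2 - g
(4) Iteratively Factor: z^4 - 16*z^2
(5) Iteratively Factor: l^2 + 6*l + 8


(1) = (w - 1)*(w^2 - 7*w + 10) = (w - 5)*(w - 1)*(w - 2)
(2) = (h + 1)*(h^3 + 3*h^2 + 2*h) = (h + 1)^2*(h^2 + 2*h) = (h + 1)^2*(h + 2)*(h)
(3) = (g)*(g - 1)
(4) = (z - 4)*(z^3 + 4*z^2) = z*(z - 4)*(z^2 + 4*z) = z*(z - 4)*(z + 4)*(z)
(5) = (l + 4)*(l + 2)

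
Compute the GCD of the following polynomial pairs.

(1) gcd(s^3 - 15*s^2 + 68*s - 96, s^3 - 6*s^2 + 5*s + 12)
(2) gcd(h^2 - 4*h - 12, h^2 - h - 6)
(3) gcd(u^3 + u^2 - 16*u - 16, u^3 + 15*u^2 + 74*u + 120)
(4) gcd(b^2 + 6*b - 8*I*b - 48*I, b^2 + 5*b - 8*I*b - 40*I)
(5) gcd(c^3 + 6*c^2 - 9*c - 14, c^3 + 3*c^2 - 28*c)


(1) = s^2 - 7*s + 12
(2) = h + 2
(3) = gcd((u - 4)*(u + 1)*(u + 4), (u + 4)*(u + 5)*(u + 6)) = u + 4
(4) = b - 8*I
(5) = gcd((c - 2)*(c + 1)*(c + 7), c*(c - 4)*(c + 7)) = c + 7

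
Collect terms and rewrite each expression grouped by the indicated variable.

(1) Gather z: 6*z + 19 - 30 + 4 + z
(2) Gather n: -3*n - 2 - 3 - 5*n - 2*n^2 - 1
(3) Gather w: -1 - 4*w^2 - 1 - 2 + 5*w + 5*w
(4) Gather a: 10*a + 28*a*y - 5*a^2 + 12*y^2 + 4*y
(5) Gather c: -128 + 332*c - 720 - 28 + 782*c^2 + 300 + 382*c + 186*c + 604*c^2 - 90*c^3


(1) = 7*z - 7
(2) = -2*n^2 - 8*n - 6
(3) = -4*w^2 + 10*w - 4
(4) = -5*a^2 + a*(28*y + 10) + 12*y^2 + 4*y
(5) = -90*c^3 + 1386*c^2 + 900*c - 576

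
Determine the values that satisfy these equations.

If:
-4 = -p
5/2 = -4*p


Then:
No Solution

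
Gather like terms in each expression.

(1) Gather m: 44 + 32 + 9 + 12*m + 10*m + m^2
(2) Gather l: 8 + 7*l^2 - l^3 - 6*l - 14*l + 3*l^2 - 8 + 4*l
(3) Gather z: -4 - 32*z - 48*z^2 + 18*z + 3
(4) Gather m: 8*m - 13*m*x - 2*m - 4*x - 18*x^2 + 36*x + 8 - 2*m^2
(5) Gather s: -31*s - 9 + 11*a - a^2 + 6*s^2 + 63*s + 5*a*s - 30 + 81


(1) = m^2 + 22*m + 85
(2) = -l^3 + 10*l^2 - 16*l
(3) = -48*z^2 - 14*z - 1
(4) = -2*m^2 + m*(6 - 13*x) - 18*x^2 + 32*x + 8
(5) = -a^2 + 11*a + 6*s^2 + s*(5*a + 32) + 42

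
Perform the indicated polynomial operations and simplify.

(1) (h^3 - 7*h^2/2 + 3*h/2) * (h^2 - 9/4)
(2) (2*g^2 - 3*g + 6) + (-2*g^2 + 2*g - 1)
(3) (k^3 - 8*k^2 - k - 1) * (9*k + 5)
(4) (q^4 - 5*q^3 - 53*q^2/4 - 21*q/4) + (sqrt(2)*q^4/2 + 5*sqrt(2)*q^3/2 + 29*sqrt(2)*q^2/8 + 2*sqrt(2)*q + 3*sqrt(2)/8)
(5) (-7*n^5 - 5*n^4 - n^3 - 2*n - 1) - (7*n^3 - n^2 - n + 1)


(1) = h^5 - 7*h^4/2 - 3*h^3/4 + 63*h^2/8 - 27*h/8
(2) = 5 - g
(3) = 9*k^4 - 67*k^3 - 49*k^2 - 14*k - 5
(4) = sqrt(2)*q^4/2 + q^4 - 5*q^3 + 5*sqrt(2)*q^3/2 - 53*q^2/4 + 29*sqrt(2)*q^2/8 - 21*q/4 + 2*sqrt(2)*q + 3*sqrt(2)/8
(5) = -7*n^5 - 5*n^4 - 8*n^3 + n^2 - n - 2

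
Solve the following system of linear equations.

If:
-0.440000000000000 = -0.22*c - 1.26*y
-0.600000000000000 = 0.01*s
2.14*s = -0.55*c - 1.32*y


Then:
c = 400.41
s = -60.00
y = -69.56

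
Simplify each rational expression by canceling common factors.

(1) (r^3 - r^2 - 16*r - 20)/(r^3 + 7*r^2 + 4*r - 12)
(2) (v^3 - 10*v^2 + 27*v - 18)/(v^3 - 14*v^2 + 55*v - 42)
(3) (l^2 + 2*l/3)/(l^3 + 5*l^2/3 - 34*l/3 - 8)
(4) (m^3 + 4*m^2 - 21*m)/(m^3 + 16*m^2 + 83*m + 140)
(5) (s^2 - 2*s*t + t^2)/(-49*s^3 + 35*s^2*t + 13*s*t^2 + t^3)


(1) = (r^2 - 3*r - 10)/(r^2 + 5*r - 6)
(2) = (v - 3)/(v - 7)
(3) = l/(l^2 + l - 12)
(4) = (m^2 - 3*m)/(m^2 + 9*m + 20)
(5) = (-s + t)/(49*s^2 + 14*s*t + t^2)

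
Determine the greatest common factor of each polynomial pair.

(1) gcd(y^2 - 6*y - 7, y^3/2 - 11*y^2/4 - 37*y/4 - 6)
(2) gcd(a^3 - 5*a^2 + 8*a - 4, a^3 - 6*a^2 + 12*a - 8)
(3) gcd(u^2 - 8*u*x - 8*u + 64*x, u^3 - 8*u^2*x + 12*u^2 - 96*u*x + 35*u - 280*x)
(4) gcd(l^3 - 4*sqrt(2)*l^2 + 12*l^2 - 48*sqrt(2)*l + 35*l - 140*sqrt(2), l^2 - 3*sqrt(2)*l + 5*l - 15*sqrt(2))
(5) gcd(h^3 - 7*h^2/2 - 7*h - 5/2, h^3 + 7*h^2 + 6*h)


(1) = y + 1
(2) = gcd((a - 2)^2*(a - 1), (a - 2)^3) = a^2 - 4*a + 4
(3) = -u + 8*x
(4) = gcd((l + 5)*(l + 7)*(l - 4*sqrt(2)), (l + 5)*(l - 3*sqrt(2))) = l + 5
(5) = h + 1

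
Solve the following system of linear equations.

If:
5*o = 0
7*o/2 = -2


Then:
No Solution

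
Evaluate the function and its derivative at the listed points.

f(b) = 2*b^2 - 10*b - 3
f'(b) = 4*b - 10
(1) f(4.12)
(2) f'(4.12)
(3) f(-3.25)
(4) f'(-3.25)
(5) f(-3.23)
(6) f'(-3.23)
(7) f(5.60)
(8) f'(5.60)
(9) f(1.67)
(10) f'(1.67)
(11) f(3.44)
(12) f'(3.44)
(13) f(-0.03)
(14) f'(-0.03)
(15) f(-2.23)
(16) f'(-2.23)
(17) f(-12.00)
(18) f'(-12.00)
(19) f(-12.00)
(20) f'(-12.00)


(1) = -10.25
(2) = 6.48
(3) = 50.62
(4) = -23.00
(5) = 50.17
(6) = -22.92
(7) = 3.72
(8) = 12.40
(9) = -14.12
(10) = -3.32
(11) = -13.73
(12) = 3.76
(13) = -2.70
(14) = -10.12
(15) = 29.25
(16) = -18.92
(17) = 405.00
(18) = -58.00
(19) = 405.00
(20) = -58.00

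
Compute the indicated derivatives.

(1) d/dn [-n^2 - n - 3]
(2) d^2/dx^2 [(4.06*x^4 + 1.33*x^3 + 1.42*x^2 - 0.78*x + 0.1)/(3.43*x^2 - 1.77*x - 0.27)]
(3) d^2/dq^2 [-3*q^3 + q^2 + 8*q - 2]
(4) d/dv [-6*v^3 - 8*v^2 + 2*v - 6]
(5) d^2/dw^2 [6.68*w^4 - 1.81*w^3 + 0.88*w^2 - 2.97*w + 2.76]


(1) = -2*n - 1
(2) = (95.530988*x^6 - 147.891996*x^5 + 53.757648*x^4 + 40.730004*x^3 + 22.314642*x^2 - 7.395066*x + 1.76436)/(40.353607*x^6 - 62.471619*x^5 + 22.707972*x^4 + 4.289949*x^3 - 1.787508*x^2 - 0.387099*x - 0.019683)
(3) = 2 - 18*q
(4) = -18*v^2 - 16*v + 2
(5) = 80.16*w^2 - 10.86*w + 1.76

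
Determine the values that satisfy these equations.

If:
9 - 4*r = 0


Then:
r = 9/4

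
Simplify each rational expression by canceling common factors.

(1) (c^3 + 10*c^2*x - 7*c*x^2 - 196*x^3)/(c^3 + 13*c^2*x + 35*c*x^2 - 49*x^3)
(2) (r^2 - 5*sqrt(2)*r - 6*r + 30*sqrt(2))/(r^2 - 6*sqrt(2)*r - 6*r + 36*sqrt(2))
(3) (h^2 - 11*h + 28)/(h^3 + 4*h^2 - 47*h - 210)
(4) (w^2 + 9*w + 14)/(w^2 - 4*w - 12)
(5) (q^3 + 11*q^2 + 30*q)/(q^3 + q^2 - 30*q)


(1) = (-c + 4*x)/(-c + x)
(2) = (r - 5*sqrt(2))/(r - 6*sqrt(2))
(3) = (h - 4)/(h^2 + 11*h + 30)
(4) = (w + 7)/(w - 6)
(5) = (q + 5)/(q - 5)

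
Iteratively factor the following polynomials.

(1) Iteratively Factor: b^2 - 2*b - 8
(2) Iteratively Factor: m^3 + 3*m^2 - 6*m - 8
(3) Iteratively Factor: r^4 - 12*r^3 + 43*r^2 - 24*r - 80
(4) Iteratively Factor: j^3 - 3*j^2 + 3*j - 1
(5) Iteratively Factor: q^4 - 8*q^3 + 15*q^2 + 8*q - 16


(1) = (b - 4)*(b + 2)
(2) = (m - 2)*(m^2 + 5*m + 4) = (m - 2)*(m + 1)*(m + 4)
(3) = (r - 4)*(r^3 - 8*r^2 + 11*r + 20) = (r - 4)*(r + 1)*(r^2 - 9*r + 20) = (r - 5)*(r - 4)*(r + 1)*(r - 4)
(4) = (j - 1)*(j^2 - 2*j + 1) = (j - 1)^2*(j - 1)
(5) = (q + 1)*(q^3 - 9*q^2 + 24*q - 16) = (q - 4)*(q + 1)*(q^2 - 5*q + 4) = (q - 4)*(q - 1)*(q + 1)*(q - 4)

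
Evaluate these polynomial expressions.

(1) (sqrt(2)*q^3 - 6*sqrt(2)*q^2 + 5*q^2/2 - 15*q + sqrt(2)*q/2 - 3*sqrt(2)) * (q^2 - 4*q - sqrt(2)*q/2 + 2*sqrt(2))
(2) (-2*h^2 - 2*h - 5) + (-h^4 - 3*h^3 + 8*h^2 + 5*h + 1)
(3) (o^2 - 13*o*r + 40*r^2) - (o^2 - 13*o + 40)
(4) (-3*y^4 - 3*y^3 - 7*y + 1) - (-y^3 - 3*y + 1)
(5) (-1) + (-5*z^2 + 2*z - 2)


(1) = sqrt(2)*q^5 - 10*sqrt(2)*q^4 + 3*q^4/2 - 15*q^3 + 93*sqrt(2)*q^3/4 + 15*sqrt(2)*q^2/2 + 71*q^2/2 - 18*sqrt(2)*q + 5*q - 12
(2) = -h^4 - 3*h^3 + 6*h^2 + 3*h - 4
(3) = -13*o*r + 13*o + 40*r^2 - 40
(4) = -3*y^4 - 2*y^3 - 4*y
(5) = -5*z^2 + 2*z - 3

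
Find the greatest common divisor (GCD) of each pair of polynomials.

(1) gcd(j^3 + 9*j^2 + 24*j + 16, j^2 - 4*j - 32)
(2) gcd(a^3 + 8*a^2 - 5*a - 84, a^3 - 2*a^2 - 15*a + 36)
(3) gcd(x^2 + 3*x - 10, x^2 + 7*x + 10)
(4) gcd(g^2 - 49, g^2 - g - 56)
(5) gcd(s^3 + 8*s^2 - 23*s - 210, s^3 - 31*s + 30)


(1) = j + 4
(2) = a^2 + a - 12
(3) = gcd((x - 2)*(x + 5), (x + 2)*(x + 5)) = x + 5
(4) = gcd((g - 7)*(g + 7), (g - 8)*(g + 7)) = g + 7
(5) = gcd((s - 5)*(s + 6)*(s + 7), (s - 5)*(s - 1)*(s + 6)) = s^2 + s - 30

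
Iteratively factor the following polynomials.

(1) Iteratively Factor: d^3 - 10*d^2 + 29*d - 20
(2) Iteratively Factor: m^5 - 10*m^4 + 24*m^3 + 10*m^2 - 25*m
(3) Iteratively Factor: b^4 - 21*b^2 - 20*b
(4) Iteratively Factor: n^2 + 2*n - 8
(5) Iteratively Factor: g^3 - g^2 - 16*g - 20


(1) = (d - 4)*(d^2 - 6*d + 5) = (d - 5)*(d - 4)*(d - 1)
(2) = (m)*(m^4 - 10*m^3 + 24*m^2 + 10*m - 25) = m*(m + 1)*(m^3 - 11*m^2 + 35*m - 25) = m*(m - 5)*(m + 1)*(m^2 - 6*m + 5) = m*(m - 5)*(m - 1)*(m + 1)*(m - 5)
(3) = (b + 1)*(b^3 - b^2 - 20*b) = (b - 5)*(b + 1)*(b^2 + 4*b) = (b - 5)*(b + 1)*(b + 4)*(b)
(4) = (n + 4)*(n - 2)
(5) = (g + 2)*(g^2 - 3*g - 10) = (g - 5)*(g + 2)*(g + 2)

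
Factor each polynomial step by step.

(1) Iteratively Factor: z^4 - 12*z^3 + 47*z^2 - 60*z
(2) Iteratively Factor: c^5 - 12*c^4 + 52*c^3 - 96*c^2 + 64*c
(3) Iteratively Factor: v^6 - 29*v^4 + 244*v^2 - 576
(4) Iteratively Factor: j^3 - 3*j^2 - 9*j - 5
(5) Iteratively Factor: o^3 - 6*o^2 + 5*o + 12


(1) = (z)*(z^3 - 12*z^2 + 47*z - 60) = z*(z - 5)*(z^2 - 7*z + 12) = z*(z - 5)*(z - 4)*(z - 3)
(2) = (c - 4)*(c^4 - 8*c^3 + 20*c^2 - 16*c) = (c - 4)*(c - 2)*(c^3 - 6*c^2 + 8*c) = (c - 4)^2*(c - 2)*(c^2 - 2*c) = c*(c - 4)^2*(c - 2)*(c - 2)
(3) = (v - 2)*(v^5 + 2*v^4 - 25*v^3 - 50*v^2 + 144*v + 288) = (v - 3)*(v - 2)*(v^4 + 5*v^3 - 10*v^2 - 80*v - 96) = (v - 3)*(v - 2)*(v + 2)*(v^3 + 3*v^2 - 16*v - 48) = (v - 4)*(v - 3)*(v - 2)*(v + 2)*(v^2 + 7*v + 12) = (v - 4)*(v - 3)*(v - 2)*(v + 2)*(v + 4)*(v + 3)
(4) = (j - 5)*(j^2 + 2*j + 1) = (j - 5)*(j + 1)*(j + 1)
(5) = (o + 1)*(o^2 - 7*o + 12) = (o - 4)*(o + 1)*(o - 3)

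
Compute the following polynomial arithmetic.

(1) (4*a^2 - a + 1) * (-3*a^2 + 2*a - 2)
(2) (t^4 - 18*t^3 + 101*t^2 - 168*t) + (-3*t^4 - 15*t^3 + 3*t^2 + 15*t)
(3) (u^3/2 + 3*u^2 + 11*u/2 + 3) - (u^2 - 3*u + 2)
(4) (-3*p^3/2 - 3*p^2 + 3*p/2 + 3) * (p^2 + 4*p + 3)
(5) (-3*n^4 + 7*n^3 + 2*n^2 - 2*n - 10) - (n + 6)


(1) = -12*a^4 + 11*a^3 - 13*a^2 + 4*a - 2
(2) = -2*t^4 - 33*t^3 + 104*t^2 - 153*t
(3) = u^3/2 + 2*u^2 + 17*u/2 + 1
(4) = -3*p^5/2 - 9*p^4 - 15*p^3 + 33*p/2 + 9
(5) = -3*n^4 + 7*n^3 + 2*n^2 - 3*n - 16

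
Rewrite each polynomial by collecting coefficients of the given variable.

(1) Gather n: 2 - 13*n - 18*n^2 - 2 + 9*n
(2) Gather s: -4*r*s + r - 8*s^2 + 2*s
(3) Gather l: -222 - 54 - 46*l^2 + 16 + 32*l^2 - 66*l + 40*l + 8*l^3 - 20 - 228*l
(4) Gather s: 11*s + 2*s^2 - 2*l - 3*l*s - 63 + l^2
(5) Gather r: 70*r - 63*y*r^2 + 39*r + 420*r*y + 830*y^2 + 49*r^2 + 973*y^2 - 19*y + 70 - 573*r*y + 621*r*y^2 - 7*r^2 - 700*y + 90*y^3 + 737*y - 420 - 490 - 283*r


(1) = -18*n^2 - 4*n
(2) = r - 8*s^2 + s*(2 - 4*r)
(3) = 8*l^3 - 14*l^2 - 254*l - 280
(4) = l^2 - 2*l + 2*s^2 + s*(11 - 3*l) - 63
(5) = r^2*(42 - 63*y) + r*(621*y^2 - 153*y - 174) + 90*y^3 + 1803*y^2 + 18*y - 840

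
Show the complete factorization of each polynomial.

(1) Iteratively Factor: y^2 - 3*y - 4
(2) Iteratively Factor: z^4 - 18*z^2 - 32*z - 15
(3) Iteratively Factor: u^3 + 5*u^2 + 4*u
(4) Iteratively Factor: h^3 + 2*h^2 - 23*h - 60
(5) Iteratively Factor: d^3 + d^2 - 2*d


(1) = (y + 1)*(y - 4)
(2) = (z + 3)*(z^3 - 3*z^2 - 9*z - 5) = (z + 1)*(z + 3)*(z^2 - 4*z - 5) = (z + 1)^2*(z + 3)*(z - 5)
(3) = (u)*(u^2 + 5*u + 4) = u*(u + 4)*(u + 1)
(4) = (h - 5)*(h^2 + 7*h + 12) = (h - 5)*(h + 3)*(h + 4)
(5) = (d + 2)*(d^2 - d) = (d - 1)*(d + 2)*(d)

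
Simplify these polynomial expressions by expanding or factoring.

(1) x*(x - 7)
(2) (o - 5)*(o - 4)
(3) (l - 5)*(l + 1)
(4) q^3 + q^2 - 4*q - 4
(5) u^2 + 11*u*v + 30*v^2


(1) = x^2 - 7*x
(2) = o^2 - 9*o + 20
(3) = l^2 - 4*l - 5
(4) = (q - 2)*(q + 1)*(q + 2)
(5) = (u + 5*v)*(u + 6*v)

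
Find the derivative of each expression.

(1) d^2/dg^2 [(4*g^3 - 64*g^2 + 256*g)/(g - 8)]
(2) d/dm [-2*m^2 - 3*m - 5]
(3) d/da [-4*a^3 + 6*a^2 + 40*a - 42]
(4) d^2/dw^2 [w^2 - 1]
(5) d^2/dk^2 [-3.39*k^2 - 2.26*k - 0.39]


(1) = 8
(2) = -4*m - 3
(3) = -12*a^2 + 12*a + 40
(4) = 2
(5) = -6.78000000000000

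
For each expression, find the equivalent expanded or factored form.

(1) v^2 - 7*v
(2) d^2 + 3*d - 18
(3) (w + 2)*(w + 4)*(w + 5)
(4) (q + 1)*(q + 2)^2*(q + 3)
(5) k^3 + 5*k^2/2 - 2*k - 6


(1) = v*(v - 7)
(2) = (d - 3)*(d + 6)
(3) = w^3 + 11*w^2 + 38*w + 40
(4) = q^4 + 8*q^3 + 23*q^2 + 28*q + 12
(5) = (k - 3/2)*(k + 2)^2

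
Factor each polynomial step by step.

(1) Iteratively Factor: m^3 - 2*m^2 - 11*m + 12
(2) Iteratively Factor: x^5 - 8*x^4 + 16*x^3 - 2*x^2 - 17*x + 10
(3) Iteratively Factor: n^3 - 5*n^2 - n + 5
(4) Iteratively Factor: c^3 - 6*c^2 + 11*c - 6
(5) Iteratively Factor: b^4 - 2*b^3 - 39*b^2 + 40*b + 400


(1) = (m + 3)*(m^2 - 5*m + 4) = (m - 1)*(m + 3)*(m - 4)
(2) = (x + 1)*(x^4 - 9*x^3 + 25*x^2 - 27*x + 10) = (x - 1)*(x + 1)*(x^3 - 8*x^2 + 17*x - 10) = (x - 1)^2*(x + 1)*(x^2 - 7*x + 10) = (x - 2)*(x - 1)^2*(x + 1)*(x - 5)
(3) = (n + 1)*(n^2 - 6*n + 5) = (n - 1)*(n + 1)*(n - 5)
(4) = (c - 3)*(c^2 - 3*c + 2) = (c - 3)*(c - 1)*(c - 2)
(5) = (b + 4)*(b^3 - 6*b^2 - 15*b + 100) = (b - 5)*(b + 4)*(b^2 - b - 20) = (b - 5)^2*(b + 4)*(b + 4)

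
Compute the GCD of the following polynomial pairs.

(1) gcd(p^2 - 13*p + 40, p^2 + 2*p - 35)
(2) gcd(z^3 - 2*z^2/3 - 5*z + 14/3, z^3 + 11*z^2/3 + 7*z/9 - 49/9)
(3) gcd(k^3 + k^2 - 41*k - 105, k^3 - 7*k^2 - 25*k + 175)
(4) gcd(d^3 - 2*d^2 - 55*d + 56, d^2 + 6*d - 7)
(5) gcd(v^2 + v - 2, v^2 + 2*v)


(1) = gcd((p - 8)*(p - 5), (p - 5)*(p + 7)) = p - 5
(2) = gcd((z - 2)*(z - 1)*(z + 7/3), (z - 1)*(z + 7/3)^2) = z^2 + 4*z/3 - 7/3
(3) = k^2 - 2*k - 35
(4) = d^2 + 6*d - 7
(5) = gcd((v - 1)*(v + 2), v*(v + 2)) = v + 2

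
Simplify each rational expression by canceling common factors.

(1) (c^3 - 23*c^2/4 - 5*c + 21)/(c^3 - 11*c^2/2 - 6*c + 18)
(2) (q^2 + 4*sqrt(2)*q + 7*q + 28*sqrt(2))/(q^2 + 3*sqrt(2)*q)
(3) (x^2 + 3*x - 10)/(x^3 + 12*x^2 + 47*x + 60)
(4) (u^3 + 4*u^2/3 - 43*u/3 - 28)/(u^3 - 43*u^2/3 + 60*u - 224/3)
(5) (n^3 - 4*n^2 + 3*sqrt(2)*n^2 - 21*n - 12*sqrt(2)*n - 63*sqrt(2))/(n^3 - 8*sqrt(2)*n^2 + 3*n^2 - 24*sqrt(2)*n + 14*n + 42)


(1) = (4*c - 7)/(4*c - 6)
(2) = (q^2 + q*(4*sqrt(2) + 7) + 28*sqrt(2))/(q^2 + 3*sqrt(2)*q)
(3) = (x - 2)/(x^2 + 7*x + 12)
(4) = (3*u^2 + 16*u + 21)/(3*u^2 - 31*u + 56)
(5) = (n^2 + n*(-7 + 3*sqrt(2)) - 21*sqrt(2))/(n^2 - 8*sqrt(2)*n + 14)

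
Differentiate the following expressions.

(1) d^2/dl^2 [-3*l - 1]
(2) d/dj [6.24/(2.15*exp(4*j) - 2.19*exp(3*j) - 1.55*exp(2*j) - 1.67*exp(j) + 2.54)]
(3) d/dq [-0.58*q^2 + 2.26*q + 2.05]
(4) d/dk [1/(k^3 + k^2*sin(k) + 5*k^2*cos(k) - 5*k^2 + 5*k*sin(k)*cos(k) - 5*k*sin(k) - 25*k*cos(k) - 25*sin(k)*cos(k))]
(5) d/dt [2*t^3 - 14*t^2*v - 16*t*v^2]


(1) = 0
(2) = (-53.664*exp(3*j) + 40.9968*exp(2*j) + 19.344*exp(j) + 10.4208)*exp(j)/(-2.15*exp(4*j) + 2.19*exp(3*j) + 1.55*exp(2*j) + 1.67*exp(j) - 2.54)^2
(3) = 2.26 - 1.16*q
(4) = (5*k^2*sin(k) - k^2*cos(k) - 3*k^2 - 27*k*sin(k) - 5*k*cos(k) - 5*k*cos(2*k) + 10*k + 5*sin(k) - 5*sin(2*k)/2 + 25*cos(k) + 25*cos(2*k))/((k - 5)^2*(k + sin(k))^2*(k + 5*cos(k))^2)
(5) = 6*t^2 - 28*t*v - 16*v^2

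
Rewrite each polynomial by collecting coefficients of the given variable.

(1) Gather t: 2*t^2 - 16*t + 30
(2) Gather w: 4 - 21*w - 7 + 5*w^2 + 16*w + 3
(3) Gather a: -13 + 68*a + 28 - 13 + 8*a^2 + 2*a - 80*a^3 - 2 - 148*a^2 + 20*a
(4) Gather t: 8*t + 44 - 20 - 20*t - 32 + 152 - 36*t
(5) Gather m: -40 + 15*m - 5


(1) = 2*t^2 - 16*t + 30
(2) = 5*w^2 - 5*w
(3) = -80*a^3 - 140*a^2 + 90*a
(4) = 144 - 48*t
(5) = 15*m - 45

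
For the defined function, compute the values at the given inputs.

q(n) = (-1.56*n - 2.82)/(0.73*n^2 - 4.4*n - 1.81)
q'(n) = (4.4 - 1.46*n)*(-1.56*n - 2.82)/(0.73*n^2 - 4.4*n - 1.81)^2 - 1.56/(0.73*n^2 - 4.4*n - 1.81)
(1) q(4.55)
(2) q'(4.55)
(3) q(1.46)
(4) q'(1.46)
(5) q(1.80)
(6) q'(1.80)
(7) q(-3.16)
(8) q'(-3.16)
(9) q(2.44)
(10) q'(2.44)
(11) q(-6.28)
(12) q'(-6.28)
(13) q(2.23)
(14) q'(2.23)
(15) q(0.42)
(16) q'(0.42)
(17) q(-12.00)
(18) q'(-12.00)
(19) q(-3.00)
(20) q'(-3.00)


(1) = 1.48
(2) = 0.73
(3) = 0.76
(4) = -0.03
(5) = 0.76
(6) = 0.03
(7) = 0.11
(8) = -0.03
(9) = 0.81
(10) = 0.11
(11) = 0.13
(12) = 0.00
(13) = 0.79
(14) = 0.08
(15) = 0.98
(16) = -0.61
(17) = 0.10
(18) = 0.00
(19) = 0.10
(20) = -0.04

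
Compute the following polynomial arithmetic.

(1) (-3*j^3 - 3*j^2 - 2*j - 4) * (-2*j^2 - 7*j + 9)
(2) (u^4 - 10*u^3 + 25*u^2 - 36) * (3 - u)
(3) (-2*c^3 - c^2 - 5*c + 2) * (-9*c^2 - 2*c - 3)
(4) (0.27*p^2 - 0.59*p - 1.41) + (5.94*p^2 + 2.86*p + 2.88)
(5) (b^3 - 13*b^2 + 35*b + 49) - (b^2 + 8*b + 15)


(1) = 6*j^5 + 27*j^4 - 2*j^3 - 5*j^2 + 10*j - 36
(2) = -u^5 + 13*u^4 - 55*u^3 + 75*u^2 + 36*u - 108
(3) = 18*c^5 + 13*c^4 + 53*c^3 - 5*c^2 + 11*c - 6
(4) = 6.21*p^2 + 2.27*p + 1.47
(5) = b^3 - 14*b^2 + 27*b + 34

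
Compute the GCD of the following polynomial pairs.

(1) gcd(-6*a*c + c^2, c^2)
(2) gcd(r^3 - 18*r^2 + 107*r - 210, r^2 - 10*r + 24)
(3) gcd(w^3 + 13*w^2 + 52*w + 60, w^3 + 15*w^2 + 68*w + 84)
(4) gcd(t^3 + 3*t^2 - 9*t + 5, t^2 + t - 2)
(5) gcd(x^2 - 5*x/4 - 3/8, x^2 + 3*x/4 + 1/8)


(1) = gcd(c*(-6*a + c), c^2) = c
(2) = gcd((r - 7)*(r - 6)*(r - 5), (r - 6)*(r - 4)) = r - 6
(3) = w^2 + 8*w + 12
(4) = gcd((t - 1)^2*(t + 5), (t - 1)*(t + 2)) = t - 1
(5) = gcd((x - 3/2)*(x + 1/4), (x + 1/4)*(x + 1/2)) = x + 1/4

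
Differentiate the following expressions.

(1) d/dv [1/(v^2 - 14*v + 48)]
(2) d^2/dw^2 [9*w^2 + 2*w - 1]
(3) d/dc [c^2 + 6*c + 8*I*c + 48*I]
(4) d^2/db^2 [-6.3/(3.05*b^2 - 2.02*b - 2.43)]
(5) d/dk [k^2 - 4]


(1) = 2*(7 - v)/(v^2 - 14*v + 48)^2
(2) = 18
(3) = 2*c + 6 + 8*I
(4) = (-117.2115*b^2 + 77.6286*b + 6.3*(6.1*b - 2.02)*(12.2*b - 4.04) + 93.3849)/(-3.05*b^2 + 2.02*b + 2.43)^3
(5) = 2*k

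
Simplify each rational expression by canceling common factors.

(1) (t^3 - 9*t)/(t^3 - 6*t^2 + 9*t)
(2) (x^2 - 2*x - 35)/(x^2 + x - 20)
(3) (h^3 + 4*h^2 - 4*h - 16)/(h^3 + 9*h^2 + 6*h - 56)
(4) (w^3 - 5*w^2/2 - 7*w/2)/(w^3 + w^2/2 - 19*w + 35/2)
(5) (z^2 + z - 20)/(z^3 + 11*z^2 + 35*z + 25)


(1) = (t + 3)/(t - 3)
(2) = (x - 7)/(x - 4)
(3) = (h + 2)/(h + 7)
(4) = (w^2 + w)/(w^2 + 4*w - 5)
(5) = (z - 4)/(z^2 + 6*z + 5)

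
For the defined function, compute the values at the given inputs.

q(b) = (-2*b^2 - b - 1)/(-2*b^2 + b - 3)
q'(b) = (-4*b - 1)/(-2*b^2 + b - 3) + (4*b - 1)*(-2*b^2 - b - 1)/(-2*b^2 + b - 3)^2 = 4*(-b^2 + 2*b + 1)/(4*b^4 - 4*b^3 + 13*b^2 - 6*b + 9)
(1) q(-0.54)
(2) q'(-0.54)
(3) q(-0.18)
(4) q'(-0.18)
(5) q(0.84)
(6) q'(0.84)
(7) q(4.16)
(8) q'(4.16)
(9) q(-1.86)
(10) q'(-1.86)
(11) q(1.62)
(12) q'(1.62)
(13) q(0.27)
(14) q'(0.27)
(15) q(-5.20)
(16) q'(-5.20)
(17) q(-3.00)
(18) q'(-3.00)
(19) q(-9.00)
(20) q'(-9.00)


(1) = 0.25
(2) = -0.09
(3) = 0.27
(4) = 0.23
(5) = 0.91
(6) = 0.62
(7) = 1.19
(8) = -0.03
(9) = 0.51
(10) = -0.18
(11) = 1.19
(12) = 0.15
(13) = 0.49
(14) = 0.71
(15) = 0.80
(16) = -0.04
(17) = 0.67
(18) = -0.10
(19) = 0.89
(20) = -0.01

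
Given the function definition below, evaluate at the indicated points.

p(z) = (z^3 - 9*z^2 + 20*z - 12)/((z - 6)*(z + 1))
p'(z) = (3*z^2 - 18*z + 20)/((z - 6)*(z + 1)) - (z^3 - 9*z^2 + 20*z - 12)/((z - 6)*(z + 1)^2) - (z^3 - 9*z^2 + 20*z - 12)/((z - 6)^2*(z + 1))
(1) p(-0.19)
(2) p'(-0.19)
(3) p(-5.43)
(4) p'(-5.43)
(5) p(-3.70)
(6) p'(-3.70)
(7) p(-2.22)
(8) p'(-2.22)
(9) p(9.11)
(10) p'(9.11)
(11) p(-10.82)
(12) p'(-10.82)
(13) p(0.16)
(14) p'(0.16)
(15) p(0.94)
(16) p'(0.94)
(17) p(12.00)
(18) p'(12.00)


(1) = 3.22
(2) = -8.14
(3) = -10.78
(4) = 0.69
(5) = -9.92
(6) = 0.18
(7) = -11.14
(8) = -3.03
(9) = 5.70
(10) = 0.94
(11) = -15.43
(12) = 0.94
(13) = 1.33
(14) = -3.46
(15) = 0.03
(16) = -0.59
(17) = 8.46
(18) = 0.96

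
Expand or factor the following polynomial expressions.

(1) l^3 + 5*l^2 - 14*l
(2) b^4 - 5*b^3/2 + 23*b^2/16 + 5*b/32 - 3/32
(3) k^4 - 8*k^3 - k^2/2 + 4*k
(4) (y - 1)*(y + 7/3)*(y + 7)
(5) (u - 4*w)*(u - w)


(1) = l*(l - 2)*(l + 7)
(2) = (b - 3/2)*(b - 1)*(b - 1/4)*(b + 1/4)
(3) = k*(k - 8)*(k - sqrt(2)/2)*(k + sqrt(2)/2)
(4) = y^3 + 25*y^2/3 + 7*y - 49/3
(5) = u^2 - 5*u*w + 4*w^2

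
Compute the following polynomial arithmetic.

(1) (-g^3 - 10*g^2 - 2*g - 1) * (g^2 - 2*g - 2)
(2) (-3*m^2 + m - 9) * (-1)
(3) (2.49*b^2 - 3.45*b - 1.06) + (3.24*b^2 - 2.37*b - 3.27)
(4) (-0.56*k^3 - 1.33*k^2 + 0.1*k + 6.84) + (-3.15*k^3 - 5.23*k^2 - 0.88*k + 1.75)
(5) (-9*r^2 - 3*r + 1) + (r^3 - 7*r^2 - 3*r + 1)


(1) = -g^5 - 8*g^4 + 20*g^3 + 23*g^2 + 6*g + 2
(2) = 3*m^2 - m + 9
(3) = 5.73*b^2 - 5.82*b - 4.33
(4) = -3.71*k^3 - 6.56*k^2 - 0.78*k + 8.59
(5) = r^3 - 16*r^2 - 6*r + 2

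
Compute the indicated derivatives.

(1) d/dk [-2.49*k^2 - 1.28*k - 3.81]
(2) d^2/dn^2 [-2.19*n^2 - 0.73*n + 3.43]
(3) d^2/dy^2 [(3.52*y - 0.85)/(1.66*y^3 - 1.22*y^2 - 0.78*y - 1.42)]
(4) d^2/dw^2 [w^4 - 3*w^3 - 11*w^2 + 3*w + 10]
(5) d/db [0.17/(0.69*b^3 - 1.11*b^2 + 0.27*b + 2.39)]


(1) = -4.98*k - 1.28
(2) = -4.38000000000000
(3) = (58.198272*y^5 - 70.879344*y^4 + 47.136448*y^3 + 98.580768*y^2 - 53.463168*y - 5.886704)/(4.574296*y^9 - 10.085496*y^8 + 0.964128*y^7 - 4.076768*y^6 + 16.80168*y^5 + 2.464368*y^4 + 1.459488*y^3 - 9.971808*y^2 - 4.718376*y - 2.863288)
(4) = 12*w^2 - 18*w - 22
(5) = (-0.3519*b^2 + 0.3774*b - 0.0459)/(0.69*b^3 - 1.11*b^2 + 0.27*b + 2.39)^2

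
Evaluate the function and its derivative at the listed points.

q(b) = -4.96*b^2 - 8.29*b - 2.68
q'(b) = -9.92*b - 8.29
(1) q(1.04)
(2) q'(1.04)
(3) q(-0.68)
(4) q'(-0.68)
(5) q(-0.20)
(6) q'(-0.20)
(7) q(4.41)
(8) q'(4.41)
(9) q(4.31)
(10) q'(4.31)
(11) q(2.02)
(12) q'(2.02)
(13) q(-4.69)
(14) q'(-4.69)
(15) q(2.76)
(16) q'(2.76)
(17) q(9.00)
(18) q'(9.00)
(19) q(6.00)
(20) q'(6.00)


(1) = -16.67
(2) = -18.61
(3) = 0.66
(4) = -1.54
(5) = -1.22
(6) = -6.31
(7) = -135.70
(8) = -52.04
(9) = -130.55
(10) = -51.05
(11) = -39.66
(12) = -28.33
(13) = -72.90
(14) = 38.23
(15) = -63.34
(16) = -35.67
(17) = -479.05
(18) = -97.57
(19) = -230.98
(20) = -67.81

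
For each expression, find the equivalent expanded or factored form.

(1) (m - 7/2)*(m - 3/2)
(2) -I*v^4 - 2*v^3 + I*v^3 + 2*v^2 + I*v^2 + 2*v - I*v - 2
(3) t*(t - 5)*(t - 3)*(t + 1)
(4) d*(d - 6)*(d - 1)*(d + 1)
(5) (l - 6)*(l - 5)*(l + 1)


(1) = m^2 - 5*m + 21/4
(2) = (v - 1)^2*(v - 2*I)*(-I*v - I)
(3) = t^4 - 7*t^3 + 7*t^2 + 15*t
(4) = d^4 - 6*d^3 - d^2 + 6*d
(5) = l^3 - 10*l^2 + 19*l + 30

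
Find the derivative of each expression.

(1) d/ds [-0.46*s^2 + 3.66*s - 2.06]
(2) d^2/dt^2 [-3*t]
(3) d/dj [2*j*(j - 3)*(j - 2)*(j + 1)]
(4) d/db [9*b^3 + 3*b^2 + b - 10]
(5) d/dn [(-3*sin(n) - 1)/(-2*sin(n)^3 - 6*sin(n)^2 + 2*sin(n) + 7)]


(1) = 3.66 - 0.92*s
(2) = 0
(3) = 8*j^3 - 24*j^2 + 4*j + 12
(4) = 27*b^2 + 6*b + 1
(5) = (-21*sin(n) + 3*sin(3*n) + 12*cos(2*n) - 31)*cos(n)/(2*sin(n)*cos(n)^2 + 6*cos(n)^2 + 1)^2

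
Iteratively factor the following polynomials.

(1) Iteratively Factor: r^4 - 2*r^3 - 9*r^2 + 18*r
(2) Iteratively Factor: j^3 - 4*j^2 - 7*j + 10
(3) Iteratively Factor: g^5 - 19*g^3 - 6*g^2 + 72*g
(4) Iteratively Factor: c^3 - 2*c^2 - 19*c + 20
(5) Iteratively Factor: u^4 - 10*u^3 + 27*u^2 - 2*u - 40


(1) = (r)*(r^3 - 2*r^2 - 9*r + 18) = r*(r + 3)*(r^2 - 5*r + 6) = r*(r - 3)*(r + 3)*(r - 2)
(2) = (j - 1)*(j^2 - 3*j - 10) = (j - 5)*(j - 1)*(j + 2)
(3) = (g + 3)*(g^4 - 3*g^3 - 10*g^2 + 24*g) = (g - 2)*(g + 3)*(g^3 - g^2 - 12*g) = (g - 2)*(g + 3)^2*(g^2 - 4*g) = g*(g - 2)*(g + 3)^2*(g - 4)
(4) = (c + 4)*(c^2 - 6*c + 5) = (c - 5)*(c + 4)*(c - 1)
(5) = (u - 4)*(u^3 - 6*u^2 + 3*u + 10) = (u - 5)*(u - 4)*(u^2 - u - 2) = (u - 5)*(u - 4)*(u - 2)*(u + 1)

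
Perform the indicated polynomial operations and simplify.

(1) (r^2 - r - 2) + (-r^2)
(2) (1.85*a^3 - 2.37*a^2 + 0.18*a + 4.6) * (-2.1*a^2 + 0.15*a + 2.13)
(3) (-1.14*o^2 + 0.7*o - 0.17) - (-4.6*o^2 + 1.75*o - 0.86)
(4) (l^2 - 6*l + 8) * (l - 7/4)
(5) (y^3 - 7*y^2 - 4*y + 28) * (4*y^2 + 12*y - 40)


(1) = -r - 2
(2) = -3.885*a^5 + 5.2545*a^4 + 3.207*a^3 - 14.6811*a^2 + 1.0734*a + 9.798
(3) = 3.46*o^2 - 1.05*o + 0.69
(4) = l^3 - 31*l^2/4 + 37*l/2 - 14
(5) = 4*y^5 - 16*y^4 - 140*y^3 + 344*y^2 + 496*y - 1120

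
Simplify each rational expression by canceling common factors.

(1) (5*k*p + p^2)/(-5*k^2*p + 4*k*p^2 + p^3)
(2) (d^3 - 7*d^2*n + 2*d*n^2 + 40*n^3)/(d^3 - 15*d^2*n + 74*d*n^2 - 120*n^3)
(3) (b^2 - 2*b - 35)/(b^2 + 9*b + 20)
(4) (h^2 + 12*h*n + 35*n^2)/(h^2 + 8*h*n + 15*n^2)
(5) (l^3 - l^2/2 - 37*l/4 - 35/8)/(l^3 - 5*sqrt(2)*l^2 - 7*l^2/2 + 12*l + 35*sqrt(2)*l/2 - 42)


(1) = 1/(-k + p)
(2) = (d + 2*n)/(d - 6*n)
(3) = (b - 7)/(b + 4)
(4) = (h + 7*n)/(h + 3*n)
(5) = (16*l^2 + 48*l + 20)/(16*l^2 - 80*sqrt(2)*l + 192)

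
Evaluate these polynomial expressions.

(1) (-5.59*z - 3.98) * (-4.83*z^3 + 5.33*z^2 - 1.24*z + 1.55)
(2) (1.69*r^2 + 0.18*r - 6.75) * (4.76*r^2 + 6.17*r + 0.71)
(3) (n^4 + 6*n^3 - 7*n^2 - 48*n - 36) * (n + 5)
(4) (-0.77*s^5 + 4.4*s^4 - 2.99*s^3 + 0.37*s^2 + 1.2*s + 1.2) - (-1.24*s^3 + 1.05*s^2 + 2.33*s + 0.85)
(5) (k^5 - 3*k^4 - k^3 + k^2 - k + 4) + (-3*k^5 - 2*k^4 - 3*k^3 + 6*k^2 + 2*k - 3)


(1) = 26.9997*z^4 - 10.5713*z^3 - 14.2818*z^2 - 3.7293*z - 6.169
(2) = 8.0444*r^4 + 11.2841*r^3 - 29.8195*r^2 - 41.5197*r - 4.7925
(3) = n^5 + 11*n^4 + 23*n^3 - 83*n^2 - 276*n - 180
(4) = -0.77*s^5 + 4.4*s^4 - 1.75*s^3 - 0.68*s^2 - 1.13*s + 0.35
(5) = -2*k^5 - 5*k^4 - 4*k^3 + 7*k^2 + k + 1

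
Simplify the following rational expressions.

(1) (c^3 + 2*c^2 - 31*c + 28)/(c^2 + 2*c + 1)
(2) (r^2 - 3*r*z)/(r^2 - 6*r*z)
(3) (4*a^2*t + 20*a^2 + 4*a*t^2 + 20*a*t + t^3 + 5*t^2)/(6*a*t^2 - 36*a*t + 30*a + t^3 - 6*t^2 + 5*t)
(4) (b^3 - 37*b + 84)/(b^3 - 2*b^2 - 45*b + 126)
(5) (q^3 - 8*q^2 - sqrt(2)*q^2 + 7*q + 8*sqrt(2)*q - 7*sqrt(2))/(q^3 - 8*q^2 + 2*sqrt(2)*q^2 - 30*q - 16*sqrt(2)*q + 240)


(1) = (c^3 + 2*c^2 - 31*c + 28)/(c^2 + 2*c + 1)
(2) = (-r + 3*z)/(-r + 6*z)
(3) = (4*a^2*t + 20*a^2 + 4*a*t^2 + 20*a*t + t^3 + 5*t^2)/(6*a*t^2 - 36*a*t + 30*a + t^3 - 6*t^2 + 5*t)
(4) = (b - 4)/(b - 6)
(5) = (q^3 + q^2*(-8 - sqrt(2)) + q*(7 + 8*sqrt(2)) - 7*sqrt(2))/(q^3 + q^2*(-8 + 2*sqrt(2)) + q*(-30 - 16*sqrt(2)) + 240)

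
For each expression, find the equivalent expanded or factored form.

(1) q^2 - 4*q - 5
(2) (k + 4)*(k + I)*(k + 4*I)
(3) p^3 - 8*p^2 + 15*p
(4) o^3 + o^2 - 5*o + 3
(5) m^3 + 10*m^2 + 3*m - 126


(1) = (q - 5)*(q + 1)
(2) = k^3 + 4*k^2 + 5*I*k^2 - 4*k + 20*I*k - 16
(3) = p*(p - 5)*(p - 3)
(4) = (o - 1)^2*(o + 3)
(5) = (m - 3)*(m + 6)*(m + 7)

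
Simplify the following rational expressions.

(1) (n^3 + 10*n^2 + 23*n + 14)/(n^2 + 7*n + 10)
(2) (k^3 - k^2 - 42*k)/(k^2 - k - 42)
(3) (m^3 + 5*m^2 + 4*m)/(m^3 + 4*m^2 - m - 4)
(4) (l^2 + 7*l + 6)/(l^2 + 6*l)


(1) = (n^2 + 8*n + 7)/(n + 5)
(2) = k
(3) = m/(m - 1)
(4) = (l + 1)/l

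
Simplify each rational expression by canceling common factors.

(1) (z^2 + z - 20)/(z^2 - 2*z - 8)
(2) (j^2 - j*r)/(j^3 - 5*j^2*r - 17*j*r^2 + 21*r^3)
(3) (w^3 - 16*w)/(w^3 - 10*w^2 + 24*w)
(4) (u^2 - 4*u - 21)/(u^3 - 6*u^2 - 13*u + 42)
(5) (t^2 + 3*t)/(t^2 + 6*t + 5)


(1) = (z + 5)/(z + 2)
(2) = -j/(-j^2 + 4*j*r + 21*r^2)
(3) = (w + 4)/(w - 6)
(4) = 1/(u - 2)
(5) = (t^2 + 3*t)/(t^2 + 6*t + 5)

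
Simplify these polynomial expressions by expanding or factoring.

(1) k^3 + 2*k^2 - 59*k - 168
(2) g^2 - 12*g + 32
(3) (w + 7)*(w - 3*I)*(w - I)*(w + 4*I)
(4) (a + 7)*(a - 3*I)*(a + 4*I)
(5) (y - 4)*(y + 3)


(1) = (k - 8)*(k + 3)*(k + 7)
(2) = (g - 8)*(g - 4)
(3) = w^4 + 7*w^3 + 13*w^2 + 91*w - 12*I*w - 84*I
(4) = a^3 + 7*a^2 + I*a^2 + 12*a + 7*I*a + 84
(5) = y^2 - y - 12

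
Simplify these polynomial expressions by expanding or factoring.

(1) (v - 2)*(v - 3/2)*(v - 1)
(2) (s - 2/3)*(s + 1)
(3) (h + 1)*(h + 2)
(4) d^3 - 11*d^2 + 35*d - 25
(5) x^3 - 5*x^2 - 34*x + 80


(1) = v^3 - 9*v^2/2 + 13*v/2 - 3
(2) = s^2 + s/3 - 2/3
(3) = h^2 + 3*h + 2
(4) = (d - 5)^2*(d - 1)
(5) = (x - 8)*(x - 2)*(x + 5)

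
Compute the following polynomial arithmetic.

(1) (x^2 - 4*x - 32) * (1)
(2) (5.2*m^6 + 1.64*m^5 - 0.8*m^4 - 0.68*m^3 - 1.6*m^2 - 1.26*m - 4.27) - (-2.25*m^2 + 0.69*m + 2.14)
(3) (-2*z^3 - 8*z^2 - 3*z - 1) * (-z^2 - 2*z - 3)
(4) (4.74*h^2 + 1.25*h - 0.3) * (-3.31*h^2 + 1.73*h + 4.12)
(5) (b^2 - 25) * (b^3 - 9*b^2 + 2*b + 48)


(1) = x^2 - 4*x - 32
(2) = 5.2*m^6 + 1.64*m^5 - 0.8*m^4 - 0.68*m^3 + 0.65*m^2 - 1.95*m - 6.41
(3) = 2*z^5 + 12*z^4 + 25*z^3 + 31*z^2 + 11*z + 3
(4) = -15.6894*h^4 + 4.0627*h^3 + 22.6843*h^2 + 4.631*h - 1.236
(5) = b^5 - 9*b^4 - 23*b^3 + 273*b^2 - 50*b - 1200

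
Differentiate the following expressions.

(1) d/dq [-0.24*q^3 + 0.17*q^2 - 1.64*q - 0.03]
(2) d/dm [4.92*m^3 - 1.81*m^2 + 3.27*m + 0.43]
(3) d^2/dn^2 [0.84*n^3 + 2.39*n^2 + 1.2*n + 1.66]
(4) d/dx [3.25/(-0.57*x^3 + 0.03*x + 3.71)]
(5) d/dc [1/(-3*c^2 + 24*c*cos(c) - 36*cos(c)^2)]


(1) = -0.72*q^2 + 0.34*q - 1.64
(2) = 14.76*m^2 - 3.62*m + 3.27
(3) = 5.04*n + 4.78
(4) = (5.5575*x^2 - 0.0975)/(-0.57*x^3 + 0.03*x + 3.71)^2
(5) = 2*(4*c*sin(c) + c - 6*sin(2*c) - 4*cos(c))/(3*(c - 6*cos(c))^2*(c - 2*cos(c))^2)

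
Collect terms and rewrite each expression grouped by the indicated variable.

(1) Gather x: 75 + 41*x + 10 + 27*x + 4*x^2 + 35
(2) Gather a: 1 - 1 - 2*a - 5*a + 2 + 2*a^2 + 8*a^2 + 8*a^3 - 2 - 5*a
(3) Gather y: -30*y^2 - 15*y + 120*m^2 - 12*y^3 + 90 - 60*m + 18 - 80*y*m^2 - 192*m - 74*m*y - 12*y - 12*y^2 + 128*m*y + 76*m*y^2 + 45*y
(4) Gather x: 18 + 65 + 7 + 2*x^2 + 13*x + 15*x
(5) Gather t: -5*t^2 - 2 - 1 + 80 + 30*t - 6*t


(1) = 4*x^2 + 68*x + 120
(2) = 8*a^3 + 10*a^2 - 12*a
(3) = 120*m^2 - 252*m - 12*y^3 + y^2*(76*m - 42) + y*(-80*m^2 + 54*m + 18) + 108
(4) = 2*x^2 + 28*x + 90
(5) = -5*t^2 + 24*t + 77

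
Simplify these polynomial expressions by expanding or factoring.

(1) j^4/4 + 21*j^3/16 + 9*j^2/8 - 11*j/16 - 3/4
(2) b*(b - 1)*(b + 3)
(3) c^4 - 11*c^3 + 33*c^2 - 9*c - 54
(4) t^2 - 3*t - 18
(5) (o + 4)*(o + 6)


(1) = (j/4 + 1/4)*(j - 3/4)*(j + 1)*(j + 4)
(2) = b^3 + 2*b^2 - 3*b
(3) = (c - 6)*(c - 3)^2*(c + 1)
(4) = (t - 6)*(t + 3)
(5) = o^2 + 10*o + 24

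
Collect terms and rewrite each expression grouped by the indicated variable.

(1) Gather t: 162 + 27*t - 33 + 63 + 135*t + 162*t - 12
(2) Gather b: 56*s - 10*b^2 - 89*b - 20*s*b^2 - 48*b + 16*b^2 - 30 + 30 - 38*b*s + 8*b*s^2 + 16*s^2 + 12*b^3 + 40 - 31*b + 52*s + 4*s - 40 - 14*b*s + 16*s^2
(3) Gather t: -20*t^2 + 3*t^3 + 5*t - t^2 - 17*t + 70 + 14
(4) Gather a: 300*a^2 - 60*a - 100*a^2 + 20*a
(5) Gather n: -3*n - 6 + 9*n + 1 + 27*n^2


(1) = 324*t + 180
(2) = 12*b^3 + b^2*(6 - 20*s) + b*(8*s^2 - 52*s - 168) + 32*s^2 + 112*s
(3) = 3*t^3 - 21*t^2 - 12*t + 84
(4) = 200*a^2 - 40*a
(5) = 27*n^2 + 6*n - 5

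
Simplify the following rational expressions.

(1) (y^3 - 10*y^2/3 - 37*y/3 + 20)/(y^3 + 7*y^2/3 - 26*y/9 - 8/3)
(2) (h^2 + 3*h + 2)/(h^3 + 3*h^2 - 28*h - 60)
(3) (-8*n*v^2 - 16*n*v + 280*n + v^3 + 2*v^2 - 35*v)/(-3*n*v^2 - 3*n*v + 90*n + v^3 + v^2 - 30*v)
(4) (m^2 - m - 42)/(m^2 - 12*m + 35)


(1) = (3*y - 15)/(3*y + 2)
(2) = (h + 1)/(h^2 + h - 30)
(3) = (-8*n*v - 56*n + v^2 + 7*v)/(-3*n*v - 18*n + v^2 + 6*v)
(4) = (m + 6)/(m - 5)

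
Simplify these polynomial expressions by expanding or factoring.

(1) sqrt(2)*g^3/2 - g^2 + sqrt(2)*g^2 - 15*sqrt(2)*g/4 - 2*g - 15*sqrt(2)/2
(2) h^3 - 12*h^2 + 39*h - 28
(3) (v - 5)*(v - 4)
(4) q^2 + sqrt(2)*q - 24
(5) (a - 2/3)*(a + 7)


(1) = (g - 5*sqrt(2)/2)*(g + 3*sqrt(2)/2)*(sqrt(2)*g/2 + sqrt(2))
(2) = (h - 7)*(h - 4)*(h - 1)
(3) = v^2 - 9*v + 20
(4) = (q - 3*sqrt(2))*(q + 4*sqrt(2))
(5) = a^2 + 19*a/3 - 14/3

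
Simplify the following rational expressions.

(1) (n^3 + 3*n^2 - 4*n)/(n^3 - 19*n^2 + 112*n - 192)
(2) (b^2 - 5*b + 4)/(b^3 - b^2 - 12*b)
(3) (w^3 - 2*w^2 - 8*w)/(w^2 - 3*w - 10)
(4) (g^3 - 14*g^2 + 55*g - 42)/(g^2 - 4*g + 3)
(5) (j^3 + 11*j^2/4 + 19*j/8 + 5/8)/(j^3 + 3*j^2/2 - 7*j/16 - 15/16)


(1) = (n^3 + 3*n^2 - 4*n)/(n^3 - 19*n^2 + 112*n - 192)
(2) = (b - 1)/(b^2 + 3*b)
(3) = (w^2 - 4*w)/(w - 5)
(4) = (g^2 - 13*g + 42)/(g - 3)
(5) = (4*j + 2)/(4*j - 3)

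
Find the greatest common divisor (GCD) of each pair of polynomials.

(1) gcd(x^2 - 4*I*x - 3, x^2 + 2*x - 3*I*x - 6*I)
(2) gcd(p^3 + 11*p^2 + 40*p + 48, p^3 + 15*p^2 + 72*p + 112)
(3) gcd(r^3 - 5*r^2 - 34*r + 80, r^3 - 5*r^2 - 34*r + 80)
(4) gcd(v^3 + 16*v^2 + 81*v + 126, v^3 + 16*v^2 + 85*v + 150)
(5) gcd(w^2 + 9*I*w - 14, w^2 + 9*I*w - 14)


(1) = gcd((x - 3*I)*(x - I), (x + 2)*(x - 3*I)) = x - 3*I
(2) = gcd((p + 3)*(p + 4)^2, (p + 4)^2*(p + 7)) = p^2 + 8*p + 16
(3) = r^3 - 5*r^2 - 34*r + 80
(4) = v + 6
(5) = w^2 + 9*I*w - 14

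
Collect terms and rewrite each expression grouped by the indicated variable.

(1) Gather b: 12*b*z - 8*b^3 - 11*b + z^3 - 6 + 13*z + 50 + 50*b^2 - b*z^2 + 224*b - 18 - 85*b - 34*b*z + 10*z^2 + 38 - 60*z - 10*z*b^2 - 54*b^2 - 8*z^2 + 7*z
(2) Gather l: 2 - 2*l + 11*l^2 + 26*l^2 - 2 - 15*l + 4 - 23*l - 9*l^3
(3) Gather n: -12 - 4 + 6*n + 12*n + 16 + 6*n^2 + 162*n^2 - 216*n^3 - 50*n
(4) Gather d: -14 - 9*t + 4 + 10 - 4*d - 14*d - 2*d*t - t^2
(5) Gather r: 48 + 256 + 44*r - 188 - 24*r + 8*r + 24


(1) = -8*b^3 + b^2*(-10*z - 4) + b*(-z^2 - 22*z + 128) + z^3 + 2*z^2 - 40*z + 64
(2) = -9*l^3 + 37*l^2 - 40*l + 4
(3) = -216*n^3 + 168*n^2 - 32*n
(4) = d*(-2*t - 18) - t^2 - 9*t
(5) = 28*r + 140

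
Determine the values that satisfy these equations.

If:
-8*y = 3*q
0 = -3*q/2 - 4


Then:
q = -8/3
y = 1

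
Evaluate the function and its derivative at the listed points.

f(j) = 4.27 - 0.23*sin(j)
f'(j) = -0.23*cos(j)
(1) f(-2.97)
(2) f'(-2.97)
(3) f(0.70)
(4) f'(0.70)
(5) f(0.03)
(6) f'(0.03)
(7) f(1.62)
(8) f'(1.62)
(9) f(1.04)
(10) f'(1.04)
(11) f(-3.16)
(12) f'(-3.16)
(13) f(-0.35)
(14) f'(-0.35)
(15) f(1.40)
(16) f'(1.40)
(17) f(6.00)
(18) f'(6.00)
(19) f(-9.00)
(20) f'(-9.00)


(1) = 4.31
(2) = 0.23
(3) = 4.12
(4) = -0.18
(5) = 4.26
(6) = -0.23
(7) = 4.04
(8) = 0.01
(9) = 4.07
(10) = -0.12
(11) = 4.27
(12) = 0.23
(13) = 4.35
(14) = -0.22
(15) = 4.04
(16) = -0.04
(17) = 4.33
(18) = -0.22
(19) = 4.36
(20) = 0.21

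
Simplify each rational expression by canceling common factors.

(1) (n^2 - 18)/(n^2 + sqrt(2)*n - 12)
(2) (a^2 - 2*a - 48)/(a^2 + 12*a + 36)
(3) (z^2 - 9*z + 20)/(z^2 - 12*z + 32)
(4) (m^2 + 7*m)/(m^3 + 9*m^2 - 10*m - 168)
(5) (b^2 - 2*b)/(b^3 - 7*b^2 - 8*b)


(1) = (n - 3*sqrt(2))/(n - 2*sqrt(2))
(2) = (a - 8)/(a + 6)
(3) = (z - 5)/(z - 8)
(4) = m/(m^2 + 2*m - 24)
(5) = (b - 2)/(b^2 - 7*b - 8)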